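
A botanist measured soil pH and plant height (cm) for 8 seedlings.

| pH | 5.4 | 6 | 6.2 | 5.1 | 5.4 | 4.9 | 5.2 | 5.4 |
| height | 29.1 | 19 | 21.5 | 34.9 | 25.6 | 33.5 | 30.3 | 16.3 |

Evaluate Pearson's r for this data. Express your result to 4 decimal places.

-0.7209

n = 8, Σx = 43.6, Σy = 210.2, Σx² = 238.98, Σy² = 5849.46, Σxy = 1130.4
nΣxy − ΣxΣy = 9043.2 − 9164.72 = -121.52
nΣx² − (Σx)² = 1911.84 − 1900.96 = 10.88; nΣy² − (Σy)² = 46795.68 − 44184.04 = 2611.64
r = -121.52 / √(10.88 × 2611.64) = -121.52 / 168.5664 ≈ -0.7209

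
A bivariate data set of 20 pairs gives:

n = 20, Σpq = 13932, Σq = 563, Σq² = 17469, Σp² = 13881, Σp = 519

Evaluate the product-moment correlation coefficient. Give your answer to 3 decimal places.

r = (nΣpq − ΣpΣq) / √[(nΣp² − (Σp)²)(nΣq² − (Σq)²)]
Numerator: 20×13932 − 519×563 = -13557
Denominator: √[(277620 − 269361)(349380 − 316969)] = √[8259 × 32411] = 16361.0039
r = -13557 / 16361.0039 ≈ -0.829

-0.829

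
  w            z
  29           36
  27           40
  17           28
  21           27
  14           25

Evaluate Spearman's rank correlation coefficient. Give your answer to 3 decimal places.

Rank w: 5, 4, 2, 3, 1
Rank z: 4, 5, 3, 2, 1
d = rank(w) − rank(z): 1, -1, -1, 1, 0; Σd² = 4
ρ = 1 − 6Σd² / [n(n²−1)] = 1 − 6×4 / (5×24) = 1 − 24/120 ≈ 0.800

0.800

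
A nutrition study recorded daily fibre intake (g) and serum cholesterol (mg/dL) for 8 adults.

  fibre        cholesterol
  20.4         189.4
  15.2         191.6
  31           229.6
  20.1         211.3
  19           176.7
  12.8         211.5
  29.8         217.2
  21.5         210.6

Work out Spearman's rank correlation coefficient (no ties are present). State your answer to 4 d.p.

Rank fibre: 5, 2, 8, 4, 3, 1, 7, 6
Rank cholesterol: 2, 3, 8, 5, 1, 6, 7, 4
d = rank(fibre) − rank(cholesterol): 3, -1, 0, -1, 2, -5, 0, 2; Σd² = 44
ρ = 1 − 6Σd² / [n(n²−1)] = 1 − 6×44 / (8×63) = 1 − 264/504 ≈ 0.4762

0.4762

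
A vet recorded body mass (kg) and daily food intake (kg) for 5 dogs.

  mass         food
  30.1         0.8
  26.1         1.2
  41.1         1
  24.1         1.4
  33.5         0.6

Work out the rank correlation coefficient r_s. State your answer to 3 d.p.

-0.700

Rank mass: 3, 2, 5, 1, 4
Rank food: 2, 4, 3, 5, 1
d = rank(mass) − rank(food): 1, -2, 2, -4, 3; Σd² = 34
ρ = 1 − 6Σd² / [n(n²−1)] = 1 − 6×34 / (5×24) = 1 − 204/120 ≈ -0.700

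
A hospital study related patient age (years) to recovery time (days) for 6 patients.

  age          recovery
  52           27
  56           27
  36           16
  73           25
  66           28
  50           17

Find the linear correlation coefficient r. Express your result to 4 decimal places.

0.7014

n = 6, Σx = 333, Σy = 140, Σx² = 19321, Σy² = 3412, Σxy = 8015
nΣxy − ΣxΣy = 48090 − 46620 = 1470
nΣx² − (Σx)² = 115926 − 110889 = 5037; nΣy² − (Σy)² = 20472 − 19600 = 872
r = 1470 / √(5037 × 872) = 1470 / 2095.7729 ≈ 0.7014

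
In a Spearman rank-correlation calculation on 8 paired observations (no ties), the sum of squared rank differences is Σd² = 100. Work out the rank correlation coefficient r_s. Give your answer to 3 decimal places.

ρ = 1 − 6Σd² / [n(n²−1)] = 1 − 6×100 / (8×63)
  = 1 − 600/504 = 1 − 1.1905 ≈ -0.190

-0.190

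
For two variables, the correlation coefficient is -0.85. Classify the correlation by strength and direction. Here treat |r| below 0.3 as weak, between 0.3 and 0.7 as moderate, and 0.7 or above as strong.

strong negative

r = -0.85 < 0 so the relationship is negative.
|r| = 0.85, which falls in the strong range.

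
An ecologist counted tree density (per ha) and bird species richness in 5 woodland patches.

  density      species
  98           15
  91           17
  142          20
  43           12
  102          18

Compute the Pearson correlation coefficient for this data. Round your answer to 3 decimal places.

0.935

n = 5, Σx = 476, Σy = 82, Σx² = 50302, Σy² = 1382, Σxy = 8209
nΣxy − ΣxΣy = 41045 − 39032 = 2013
nΣx² − (Σx)² = 251510 − 226576 = 24934; nΣy² − (Σy)² = 6910 − 6724 = 186
r = 2013 / √(24934 × 186) = 2013 / 2153.5376 ≈ 0.935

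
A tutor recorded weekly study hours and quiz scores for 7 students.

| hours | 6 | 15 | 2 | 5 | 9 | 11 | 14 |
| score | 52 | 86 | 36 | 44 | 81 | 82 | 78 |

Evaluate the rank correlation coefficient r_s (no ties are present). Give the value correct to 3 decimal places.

0.893

Rank hours: 3, 7, 1, 2, 4, 5, 6
Rank score: 3, 7, 1, 2, 5, 6, 4
d = rank(hours) − rank(score): 0, 0, 0, 0, -1, -1, 2; Σd² = 6
ρ = 1 − 6Σd² / [n(n²−1)] = 1 − 6×6 / (7×48) = 1 − 36/336 ≈ 0.893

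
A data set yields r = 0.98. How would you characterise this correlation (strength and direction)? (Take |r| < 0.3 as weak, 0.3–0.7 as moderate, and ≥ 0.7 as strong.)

r = 0.98 > 0 so the relationship is positive.
|r| = 0.98, which falls in the strong range.

strong positive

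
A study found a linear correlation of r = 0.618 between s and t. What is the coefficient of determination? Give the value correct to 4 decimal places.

0.3819

r² = (0.618)² = 0.3819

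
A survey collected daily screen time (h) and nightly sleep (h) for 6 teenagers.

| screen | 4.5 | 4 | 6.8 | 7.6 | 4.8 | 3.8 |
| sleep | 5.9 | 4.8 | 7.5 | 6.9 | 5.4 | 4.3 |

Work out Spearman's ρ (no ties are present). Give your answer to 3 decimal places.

0.886

Rank screen: 3, 2, 5, 6, 4, 1
Rank sleep: 4, 2, 6, 5, 3, 1
d = rank(screen) − rank(sleep): -1, 0, -1, 1, 1, 0; Σd² = 4
ρ = 1 − 6Σd² / [n(n²−1)] = 1 − 6×4 / (6×35) = 1 − 24/210 ≈ 0.886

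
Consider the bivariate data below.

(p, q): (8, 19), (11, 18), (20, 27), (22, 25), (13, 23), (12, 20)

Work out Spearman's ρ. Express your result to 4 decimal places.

Rank p: 1, 2, 5, 6, 4, 3
Rank q: 2, 1, 6, 5, 4, 3
d = rank(p) − rank(q): -1, 1, -1, 1, 0, 0; Σd² = 4
ρ = 1 − 6Σd² / [n(n²−1)] = 1 − 6×4 / (6×35) = 1 − 24/210 ≈ 0.8857

0.8857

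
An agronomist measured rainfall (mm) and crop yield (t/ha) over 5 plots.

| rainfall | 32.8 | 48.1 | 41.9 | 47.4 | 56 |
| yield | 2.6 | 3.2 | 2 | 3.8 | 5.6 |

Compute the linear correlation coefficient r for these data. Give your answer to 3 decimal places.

0.814

n = 5, Σx = 226.2, Σy = 17.2, Σx² = 10527.82, Σy² = 66.8, Σxy = 816.72
nΣxy − ΣxΣy = 4083.6 − 3890.64 = 192.96
nΣx² − (Σx)² = 52639.1 − 51166.44 = 1472.66; nΣy² − (Σy)² = 334 − 295.84 = 38.16
r = 192.96 / √(1472.66 × 38.16) = 192.96 / 237.0584 ≈ 0.814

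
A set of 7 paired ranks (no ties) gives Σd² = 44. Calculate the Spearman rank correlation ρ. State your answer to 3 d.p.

ρ = 1 − 6Σd² / [n(n²−1)] = 1 − 6×44 / (7×48)
  = 1 − 264/336 = 1 − 0.7857 ≈ 0.214

0.214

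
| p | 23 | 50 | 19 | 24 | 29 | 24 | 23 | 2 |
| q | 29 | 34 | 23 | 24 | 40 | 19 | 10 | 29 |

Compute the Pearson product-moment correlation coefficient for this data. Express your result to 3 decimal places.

0.282

n = 8, Σp = 194, Σq = 208, Σp² = 5916, Σq² = 6004, Σpq = 5284
nΣpq − ΣpΣq = 42272 − 40352 = 1920
nΣp² − (Σp)² = 47328 − 37636 = 9692; nΣq² − (Σq)² = 48032 − 43264 = 4768
r = 1920 / √(9692 × 4768) = 1920 / 6797.9009 ≈ 0.282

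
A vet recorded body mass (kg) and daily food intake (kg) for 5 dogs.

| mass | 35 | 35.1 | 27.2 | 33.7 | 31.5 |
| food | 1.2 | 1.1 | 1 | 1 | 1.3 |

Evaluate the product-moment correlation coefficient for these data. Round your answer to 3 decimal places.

n = 5, Σx = 162.5, Σy = 5.6, Σx² = 5324.79, Σy² = 6.34, Σxy = 182.46
nΣxy − ΣxΣy = 912.3 − 910 = 2.3
nΣx² − (Σx)² = 26623.95 − 26406.25 = 217.7; nΣy² − (Σy)² = 31.7 − 31.36 = 0.34
r = 2.3 / √(217.7 × 0.34) = 2.3 / 8.6034 ≈ 0.267

0.267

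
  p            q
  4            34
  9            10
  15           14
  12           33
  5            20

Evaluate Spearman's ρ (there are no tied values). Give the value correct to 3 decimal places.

Rank p: 1, 3, 5, 4, 2
Rank q: 5, 1, 2, 4, 3
d = rank(p) − rank(q): -4, 2, 3, 0, -1; Σd² = 30
ρ = 1 − 6Σd² / [n(n²−1)] = 1 − 6×30 / (5×24) = 1 − 180/120 ≈ -0.500

-0.500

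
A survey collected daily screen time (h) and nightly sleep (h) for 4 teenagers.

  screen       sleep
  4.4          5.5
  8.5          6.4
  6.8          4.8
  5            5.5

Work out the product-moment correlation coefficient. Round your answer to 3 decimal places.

n = 4, Σx = 24.7, Σy = 22.2, Σx² = 162.85, Σy² = 124.5, Σxy = 138.74
nΣxy − ΣxΣy = 554.96 − 548.34 = 6.62
nΣx² − (Σx)² = 651.4 − 610.09 = 41.31; nΣy² − (Σy)² = 498 − 492.84 = 5.16
r = 6.62 / √(41.31 × 5.16) = 6.62 / 14.6000 ≈ 0.453

0.453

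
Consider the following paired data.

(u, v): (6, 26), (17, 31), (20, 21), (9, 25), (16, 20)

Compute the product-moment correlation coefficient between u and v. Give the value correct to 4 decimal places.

n = 5, Σu = 68, Σv = 123, Σu² = 1062, Σv² = 3103, Σuv = 1648
nΣuv − ΣuΣv = 8240 − 8364 = -124
nΣu² − (Σu)² = 5310 − 4624 = 686; nΣv² − (Σv)² = 15515 − 15129 = 386
r = -124 / √(686 × 386) = -124 / 514.5833 ≈ -0.2410

-0.2410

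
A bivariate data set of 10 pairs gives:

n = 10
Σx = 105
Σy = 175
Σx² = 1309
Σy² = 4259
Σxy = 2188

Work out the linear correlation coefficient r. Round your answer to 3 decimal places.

r = (nΣxy − ΣxΣy) / √[(nΣx² − (Σx)²)(nΣy² − (Σy)²)]
Numerator: 10×2188 − 105×175 = 3505
Denominator: √[(13090 − 11025)(42590 − 30625)] = √[2065 × 11965] = 4970.6866
r = 3505 / 4970.6866 ≈ 0.705

0.705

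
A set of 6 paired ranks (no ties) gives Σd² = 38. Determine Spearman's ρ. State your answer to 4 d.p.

ρ = 1 − 6Σd² / [n(n²−1)] = 1 − 6×38 / (6×35)
  = 1 − 228/210 = 1 − 1.08571 ≈ -0.0857

-0.0857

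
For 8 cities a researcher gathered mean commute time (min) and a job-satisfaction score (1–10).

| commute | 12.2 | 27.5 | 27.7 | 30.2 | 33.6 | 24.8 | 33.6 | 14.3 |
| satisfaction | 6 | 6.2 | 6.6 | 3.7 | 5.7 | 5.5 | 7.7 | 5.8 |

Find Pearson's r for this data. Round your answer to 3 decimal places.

0.075

n = 8, Σx = 203.9, Σy = 47.2, Σx² = 5661.87, Σy² = 287.36, Σxy = 1207.84
nΣxy − ΣxΣy = 9662.72 − 9624.08 = 38.64
nΣx² − (Σx)² = 45294.96 − 41575.21 = 3719.75; nΣy² − (Σy)² = 2298.88 − 2227.84 = 71.04
r = 38.64 / √(3719.75 × 71.04) = 38.64 / 514.0535 ≈ 0.075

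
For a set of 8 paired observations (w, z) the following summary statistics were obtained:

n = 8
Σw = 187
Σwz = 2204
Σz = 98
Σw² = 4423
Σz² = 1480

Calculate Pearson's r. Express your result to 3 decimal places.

-0.720

r = (nΣwz − ΣwΣz) / √[(nΣw² − (Σw)²)(nΣz² − (Σz)²)]
Numerator: 8×2204 − 187×98 = -694
Denominator: √[(35384 − 34969)(11840 − 9604)] = √[415 × 2236] = 963.2964
r = -694 / 963.2964 ≈ -0.720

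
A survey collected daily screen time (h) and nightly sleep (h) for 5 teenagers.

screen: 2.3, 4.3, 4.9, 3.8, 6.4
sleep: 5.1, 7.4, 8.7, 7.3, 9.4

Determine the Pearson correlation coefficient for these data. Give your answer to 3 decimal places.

0.971

n = 5, Σx = 21.7, Σy = 37.9, Σx² = 103.19, Σy² = 298.11, Σxy = 174.08
nΣxy − ΣxΣy = 870.4 − 822.43 = 47.97
nΣx² − (Σx)² = 515.95 − 470.89 = 45.06; nΣy² − (Σy)² = 1490.55 − 1436.41 = 54.14
r = 47.97 / √(45.06 × 54.14) = 47.97 / 49.3918 ≈ 0.971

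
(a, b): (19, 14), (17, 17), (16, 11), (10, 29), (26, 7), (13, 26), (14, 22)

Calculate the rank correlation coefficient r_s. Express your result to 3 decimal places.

-0.893

Rank a: 6, 5, 4, 1, 7, 2, 3
Rank b: 3, 4, 2, 7, 1, 6, 5
d = rank(a) − rank(b): 3, 1, 2, -6, 6, -4, -2; Σd² = 106
ρ = 1 − 6Σd² / [n(n²−1)] = 1 − 6×106 / (7×48) = 1 − 636/336 ≈ -0.893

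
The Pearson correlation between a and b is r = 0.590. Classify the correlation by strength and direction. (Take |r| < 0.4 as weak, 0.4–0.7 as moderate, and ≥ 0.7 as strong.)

r = 0.590 > 0 so the relationship is positive.
|r| = 0.590, which falls in the moderate range.

moderate positive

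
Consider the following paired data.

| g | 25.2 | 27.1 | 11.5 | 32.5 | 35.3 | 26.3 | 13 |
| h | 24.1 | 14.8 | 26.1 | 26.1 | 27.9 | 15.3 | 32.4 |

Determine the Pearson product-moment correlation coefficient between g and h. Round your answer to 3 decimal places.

-0.295

n = 7, Σg = 170.9, Σh = 166.7, Σg² = 4664.73, Σh² = 4224.53, Σgh = 3965.26
nΣgh − ΣgΣh = 27756.82 − 28489.03 = -732.21
nΣg² − (Σg)² = 32653.11 − 29206.81 = 3446.3; nΣh² − (Σh)² = 29571.71 − 27788.89 = 1782.82
r = -732.21 / √(3446.3 × 1782.82) = -732.21 / 2478.7361 ≈ -0.295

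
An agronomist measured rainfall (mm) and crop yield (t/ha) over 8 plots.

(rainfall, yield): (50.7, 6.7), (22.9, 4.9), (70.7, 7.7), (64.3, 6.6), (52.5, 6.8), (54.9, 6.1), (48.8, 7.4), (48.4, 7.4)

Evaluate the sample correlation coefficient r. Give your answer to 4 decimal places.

0.7211

n = 8, Σx = 413.2, Σy = 53.6, Σx² = 22722.14, Σy² = 364.72, Σxy = 2831.84
nΣxy − ΣxΣy = 22654.72 − 22147.52 = 507.2
nΣx² − (Σx)² = 181777.12 − 170734.24 = 11042.88; nΣy² − (Σy)² = 2917.76 − 2872.96 = 44.8
r = 507.2 / √(11042.88 × 44.8) = 507.2 / 703.3641 ≈ 0.7211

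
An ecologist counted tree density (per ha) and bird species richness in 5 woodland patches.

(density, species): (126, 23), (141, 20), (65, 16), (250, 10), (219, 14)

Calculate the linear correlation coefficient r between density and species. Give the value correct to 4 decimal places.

n = 5, Σx = 801, Σy = 83, Σx² = 150443, Σy² = 1481, Σxy = 12324
nΣxy − ΣxΣy = 61620 − 66483 = -4863
nΣx² − (Σx)² = 752215 − 641601 = 110614; nΣy² − (Σy)² = 7405 − 6889 = 516
r = -4863 / √(110614 × 516) = -4863 / 7554.9205 ≈ -0.6437

-0.6437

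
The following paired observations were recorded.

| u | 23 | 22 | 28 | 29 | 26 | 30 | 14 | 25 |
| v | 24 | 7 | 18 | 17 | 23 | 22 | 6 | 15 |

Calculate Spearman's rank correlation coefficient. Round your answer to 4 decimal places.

Rank u: 3, 2, 6, 7, 5, 8, 1, 4
Rank v: 8, 2, 5, 4, 7, 6, 1, 3
d = rank(u) − rank(v): -5, 0, 1, 3, -2, 2, 0, 1; Σd² = 44
ρ = 1 − 6Σd² / [n(n²−1)] = 1 − 6×44 / (8×63) = 1 − 264/504 ≈ 0.4762

0.4762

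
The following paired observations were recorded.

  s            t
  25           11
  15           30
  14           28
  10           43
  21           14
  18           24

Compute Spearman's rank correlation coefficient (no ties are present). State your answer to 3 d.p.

-0.943

Rank s: 6, 3, 2, 1, 5, 4
Rank t: 1, 5, 4, 6, 2, 3
d = rank(s) − rank(t): 5, -2, -2, -5, 3, 1; Σd² = 68
ρ = 1 − 6Σd² / [n(n²−1)] = 1 − 6×68 / (6×35) = 1 − 408/210 ≈ -0.943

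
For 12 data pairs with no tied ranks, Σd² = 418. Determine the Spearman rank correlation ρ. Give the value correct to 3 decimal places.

-0.462

ρ = 1 − 6Σd² / [n(n²−1)] = 1 − 6×418 / (12×143)
  = 1 − 2508/1716 = 1 − 1.4615 ≈ -0.462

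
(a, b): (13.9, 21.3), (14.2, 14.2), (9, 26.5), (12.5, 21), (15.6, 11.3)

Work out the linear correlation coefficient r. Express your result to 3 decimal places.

n = 5, Σa = 65.2, Σb = 94.3, Σa² = 875.46, Σb² = 1926.27, Σab = 1174.99
nΣab − ΣaΣb = 5874.95 − 6148.36 = -273.41
nΣa² − (Σa)² = 4377.3 − 4251.04 = 126.26; nΣb² − (Σb)² = 9631.35 − 8892.49 = 738.86
r = -273.41 / √(126.26 × 738.86) = -273.41 / 305.4316 ≈ -0.895

-0.895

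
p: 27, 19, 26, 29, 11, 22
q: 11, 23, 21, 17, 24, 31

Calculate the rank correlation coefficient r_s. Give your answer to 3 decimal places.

Rank p: 5, 2, 4, 6, 1, 3
Rank q: 1, 4, 3, 2, 5, 6
d = rank(p) − rank(q): 4, -2, 1, 4, -4, -3; Σd² = 62
ρ = 1 − 6Σd² / [n(n²−1)] = 1 − 6×62 / (6×35) = 1 − 372/210 ≈ -0.771

-0.771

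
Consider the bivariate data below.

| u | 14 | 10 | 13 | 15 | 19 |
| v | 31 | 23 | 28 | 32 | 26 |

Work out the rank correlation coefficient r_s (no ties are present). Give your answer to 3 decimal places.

0.400

Rank u: 3, 1, 2, 4, 5
Rank v: 4, 1, 3, 5, 2
d = rank(u) − rank(v): -1, 0, -1, -1, 3; Σd² = 12
ρ = 1 − 6Σd² / [n(n²−1)] = 1 − 6×12 / (5×24) = 1 − 72/120 ≈ 0.400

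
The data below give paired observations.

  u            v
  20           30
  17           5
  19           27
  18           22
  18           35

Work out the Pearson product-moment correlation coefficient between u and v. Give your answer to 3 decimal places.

n = 5, Σu = 92, Σv = 119, Σu² = 1698, Σv² = 3363, Σuv = 2224
nΣuv − ΣuΣv = 11120 − 10948 = 172
nΣu² − (Σu)² = 8490 − 8464 = 26; nΣv² − (Σv)² = 16815 − 14161 = 2654
r = 172 / √(26 × 2654) = 172 / 262.6861 ≈ 0.655

0.655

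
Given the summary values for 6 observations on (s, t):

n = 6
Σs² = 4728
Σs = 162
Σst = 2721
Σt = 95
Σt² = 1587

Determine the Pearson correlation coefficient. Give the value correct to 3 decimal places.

0.911

r = (nΣst − ΣsΣt) / √[(nΣs² − (Σs)²)(nΣt² − (Σt)²)]
Numerator: 6×2721 − 162×95 = 936
Denominator: √[(28368 − 26244)(9522 − 9025)] = √[2124 × 497] = 1027.4376
r = 936 / 1027.4376 ≈ 0.911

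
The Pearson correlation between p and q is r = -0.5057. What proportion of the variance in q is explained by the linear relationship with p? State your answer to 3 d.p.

0.256

r² = (-0.5057)² = 0.256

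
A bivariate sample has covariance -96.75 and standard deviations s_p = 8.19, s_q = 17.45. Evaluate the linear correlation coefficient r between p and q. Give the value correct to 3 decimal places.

r = Cov(p,q) / (s_p · s_q) = -96.75 / (8.19 × 17.45)
  = -96.75 / 142.9155 ≈ -0.677

-0.677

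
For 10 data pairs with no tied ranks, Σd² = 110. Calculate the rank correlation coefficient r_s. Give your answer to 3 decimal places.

0.333

ρ = 1 − 6Σd² / [n(n²−1)] = 1 − 6×110 / (10×99)
  = 1 − 660/990 = 1 − 0.6667 ≈ 0.333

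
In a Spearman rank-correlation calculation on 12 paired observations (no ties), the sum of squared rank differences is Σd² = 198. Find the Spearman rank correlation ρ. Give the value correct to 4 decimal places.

0.3077

ρ = 1 − 6Σd² / [n(n²−1)] = 1 − 6×198 / (12×143)
  = 1 − 1188/1716 = 1 − 0.69231 ≈ 0.3077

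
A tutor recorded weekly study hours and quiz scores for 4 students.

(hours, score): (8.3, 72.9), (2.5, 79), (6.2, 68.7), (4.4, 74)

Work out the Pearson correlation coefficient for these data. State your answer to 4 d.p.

-0.6982

n = 4, Σx = 21.4, Σy = 294.6, Σx² = 132.94, Σy² = 21751.1, Σxy = 1554.11
nΣxy − ΣxΣy = 6216.44 − 6304.44 = -88
nΣx² − (Σx)² = 531.76 − 457.96 = 73.8; nΣy² − (Σy)² = 87004.4 − 86789.16 = 215.24
r = -88 / √(73.8 × 215.24) = -88 / 126.0346 ≈ -0.6982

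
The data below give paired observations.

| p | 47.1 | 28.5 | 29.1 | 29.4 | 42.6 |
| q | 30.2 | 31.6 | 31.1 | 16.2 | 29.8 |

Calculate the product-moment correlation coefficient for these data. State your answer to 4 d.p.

0.2828

n = 5, Σp = 176.7, Σq = 138.9, Σp² = 6556.59, Σq² = 4028.29, Σpq = 4973.79
nΣpq − ΣpΣq = 24868.95 − 24543.63 = 325.32
nΣp² − (Σp)² = 32782.95 − 31222.89 = 1560.06; nΣq² − (Σq)² = 20141.45 − 19293.21 = 848.24
r = 325.32 / √(1560.06 × 848.24) = 325.32 / 1150.3501 ≈ 0.2828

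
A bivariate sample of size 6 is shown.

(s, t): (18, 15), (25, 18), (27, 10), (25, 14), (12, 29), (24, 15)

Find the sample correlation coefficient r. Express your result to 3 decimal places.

-0.848

n = 6, Σs = 131, Σt = 101, Σs² = 3023, Σt² = 1911, Σst = 2048
nΣst − ΣsΣt = 12288 − 13231 = -943
nΣs² − (Σs)² = 18138 − 17161 = 977; nΣt² − (Σt)² = 11466 − 10201 = 1265
r = -943 / √(977 × 1265) = -943 / 1111.7126 ≈ -0.848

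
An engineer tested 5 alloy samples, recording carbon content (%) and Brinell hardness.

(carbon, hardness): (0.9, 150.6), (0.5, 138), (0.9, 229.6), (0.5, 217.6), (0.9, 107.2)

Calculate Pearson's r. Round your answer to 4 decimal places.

n = 5, Σx = 3.7, Σy = 843, Σx² = 2.93, Σy² = 153282.12, Σxy = 616.46
nΣxy − ΣxΣy = 3082.3 − 3119.1 = -36.8
nΣx² − (Σx)² = 14.65 − 13.69 = 0.96; nΣy² − (Σy)² = 766410.6 − 710649 = 55761.6
r = -36.8 / √(0.96 × 55761.6) = -36.8 / 231.3680 ≈ -0.1591

-0.1591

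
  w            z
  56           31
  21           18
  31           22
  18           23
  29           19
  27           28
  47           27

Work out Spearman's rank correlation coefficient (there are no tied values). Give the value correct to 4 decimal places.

Rank w: 7, 2, 5, 1, 4, 3, 6
Rank z: 7, 1, 3, 4, 2, 6, 5
d = rank(w) − rank(z): 0, 1, 2, -3, 2, -3, 1; Σd² = 28
ρ = 1 − 6Σd² / [n(n²−1)] = 1 − 6×28 / (7×48) = 1 − 168/336 ≈ 0.5000

0.5000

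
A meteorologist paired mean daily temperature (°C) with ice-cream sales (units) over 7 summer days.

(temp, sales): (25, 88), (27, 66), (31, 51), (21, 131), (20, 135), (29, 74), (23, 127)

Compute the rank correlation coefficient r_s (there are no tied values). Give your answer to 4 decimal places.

Rank temp: 4, 5, 7, 2, 1, 6, 3
Rank sales: 4, 2, 1, 6, 7, 3, 5
d = rank(temp) − rank(sales): 0, 3, 6, -4, -6, 3, -2; Σd² = 110
ρ = 1 − 6Σd² / [n(n²−1)] = 1 − 6×110 / (7×48) = 1 − 660/336 ≈ -0.9643

-0.9643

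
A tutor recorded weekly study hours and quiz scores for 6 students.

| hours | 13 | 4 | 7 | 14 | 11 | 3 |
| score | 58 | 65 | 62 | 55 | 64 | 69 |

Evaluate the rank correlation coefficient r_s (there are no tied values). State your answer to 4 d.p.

-0.9429

Rank hours: 5, 2, 3, 6, 4, 1
Rank score: 2, 5, 3, 1, 4, 6
d = rank(hours) − rank(score): 3, -3, 0, 5, 0, -5; Σd² = 68
ρ = 1 − 6Σd² / [n(n²−1)] = 1 − 6×68 / (6×35) = 1 − 408/210 ≈ -0.9429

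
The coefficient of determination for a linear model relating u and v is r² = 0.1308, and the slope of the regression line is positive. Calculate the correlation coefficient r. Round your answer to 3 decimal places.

|r| = √0.1308 = 0.362
The association is positive, so r = 0.362.

0.362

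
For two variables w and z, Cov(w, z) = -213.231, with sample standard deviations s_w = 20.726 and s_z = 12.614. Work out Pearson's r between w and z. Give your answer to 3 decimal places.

-0.816

r = Cov(w,z) / (s_w · s_z) = -213.231 / (20.726 × 12.614)
  = -213.231 / 261.4378 ≈ -0.816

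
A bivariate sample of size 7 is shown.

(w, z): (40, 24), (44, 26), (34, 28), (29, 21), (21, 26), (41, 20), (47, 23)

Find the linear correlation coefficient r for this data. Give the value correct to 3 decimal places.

-0.202

n = 7, Σw = 256, Σz = 168, Σw² = 9864, Σz² = 4082, Σwz = 6112
nΣwz − ΣwΣz = 42784 − 43008 = -224
nΣw² − (Σw)² = 69048 − 65536 = 3512; nΣz² − (Σz)² = 28574 − 28224 = 350
r = -224 / √(3512 × 350) = -224 / 1108.6929 ≈ -0.202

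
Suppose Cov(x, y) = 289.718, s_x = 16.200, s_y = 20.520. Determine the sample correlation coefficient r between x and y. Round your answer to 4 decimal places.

0.8715

r = Cov(x,y) / (s_x · s_y) = 289.718 / (16.200 × 20.520)
  = 289.718 / 332.4240 ≈ 0.8715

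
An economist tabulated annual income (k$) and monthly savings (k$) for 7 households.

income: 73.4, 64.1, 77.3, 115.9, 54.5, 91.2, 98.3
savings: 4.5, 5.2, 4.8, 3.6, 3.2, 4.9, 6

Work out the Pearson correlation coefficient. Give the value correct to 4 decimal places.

0.1609

n = 7, Σx = 574.7, Σy = 32.2, Σx² = 49855.05, Σy² = 153.54, Σxy = 2662.98
nΣxy − ΣxΣy = 18640.86 − 18505.34 = 135.52
nΣx² − (Σx)² = 348985.35 − 330280.09 = 18705.26; nΣy² − (Σy)² = 1074.78 − 1036.84 = 37.94
r = 135.52 / √(18705.26 × 37.94) = 135.52 / 842.4236 ≈ 0.1609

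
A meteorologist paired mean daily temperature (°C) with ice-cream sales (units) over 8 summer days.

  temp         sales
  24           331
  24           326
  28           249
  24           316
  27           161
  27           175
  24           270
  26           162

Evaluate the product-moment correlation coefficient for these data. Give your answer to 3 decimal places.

-0.750

n = 8, Σx = 204, Σy = 1990, Σx² = 5222, Σy² = 533384, Σxy = 50088
nΣxy − ΣxΣy = 400704 − 405960 = -5256
nΣx² − (Σx)² = 41776 − 41616 = 160; nΣy² − (Σy)² = 4267072 − 3960100 = 306972
r = -5256 / √(160 × 306972) = -5256 / 7008.2466 ≈ -0.750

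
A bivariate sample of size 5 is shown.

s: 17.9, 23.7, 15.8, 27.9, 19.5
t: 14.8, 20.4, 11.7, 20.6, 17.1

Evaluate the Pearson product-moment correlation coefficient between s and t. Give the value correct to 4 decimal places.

n = 5, Σs = 104.8, Σt = 84.6, Σs² = 2290.4, Σt² = 1488.86, Σst = 1841.45
nΣst − ΣsΣt = 9207.25 − 8866.08 = 341.17
nΣs² − (Σs)² = 11452 − 10983.04 = 468.96; nΣt² − (Σt)² = 7444.3 − 7157.16 = 287.14
r = 341.17 / √(468.96 × 287.14) = 341.17 / 366.9566 ≈ 0.9297

0.9297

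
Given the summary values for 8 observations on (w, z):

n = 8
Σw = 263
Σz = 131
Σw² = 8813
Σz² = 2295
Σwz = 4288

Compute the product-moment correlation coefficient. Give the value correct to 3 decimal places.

r = (nΣwz − ΣwΣz) / √[(nΣw² − (Σw)²)(nΣz² − (Σz)²)]
Numerator: 8×4288 − 263×131 = -149
Denominator: √[(70504 − 69169)(18360 − 17161)] = √[1335 × 1199] = 1265.1739
r = -149 / 1265.1739 ≈ -0.118

-0.118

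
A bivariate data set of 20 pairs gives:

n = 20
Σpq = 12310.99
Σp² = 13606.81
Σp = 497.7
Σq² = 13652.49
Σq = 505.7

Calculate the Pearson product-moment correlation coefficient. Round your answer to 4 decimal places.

-0.2658

r = (nΣpq − ΣpΣq) / √[(nΣp² − (Σp)²)(nΣq² − (Σq)²)]
Numerator: 20×12310.99 − 497.7×505.7 = -5467.09
Denominator: √[(272136.2 − 247705.29)(273049.8 − 255732.49)] = √[24430.91 × 17317.31] = 20568.8513
r = -5467.09 / 20568.8513 ≈ -0.2658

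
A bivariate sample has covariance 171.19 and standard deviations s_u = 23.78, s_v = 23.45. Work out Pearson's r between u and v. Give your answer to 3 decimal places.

0.307

r = Cov(u,v) / (s_u · s_v) = 171.19 / (23.78 × 23.45)
  = 171.19 / 557.6410 ≈ 0.307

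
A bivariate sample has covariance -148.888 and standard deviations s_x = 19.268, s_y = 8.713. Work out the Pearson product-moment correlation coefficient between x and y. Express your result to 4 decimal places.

-0.8869

r = Cov(x,y) / (s_x · s_y) = -148.888 / (19.268 × 8.713)
  = -148.888 / 167.8821 ≈ -0.8869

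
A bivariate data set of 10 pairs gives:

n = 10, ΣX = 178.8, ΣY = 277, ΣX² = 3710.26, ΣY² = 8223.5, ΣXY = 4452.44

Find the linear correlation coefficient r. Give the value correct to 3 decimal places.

-0.941

r = (nΣXY − ΣXΣY) / √[(nΣX² − (ΣX)²)(nΣY² − (ΣY)²)]
Numerator: 10×4452.44 − 178.8×277 = -5003.2
Denominator: √[(37102.6 − 31969.44)(82235 − 76729)] = √[5133.16 × 5506] = 5316.3125
r = -5003.2 / 5316.3125 ≈ -0.941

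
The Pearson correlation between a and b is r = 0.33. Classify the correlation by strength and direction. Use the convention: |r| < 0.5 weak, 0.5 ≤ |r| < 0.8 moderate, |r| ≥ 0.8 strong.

r = 0.33 > 0 so the relationship is positive.
|r| = 0.33, which falls in the weak range.

weak positive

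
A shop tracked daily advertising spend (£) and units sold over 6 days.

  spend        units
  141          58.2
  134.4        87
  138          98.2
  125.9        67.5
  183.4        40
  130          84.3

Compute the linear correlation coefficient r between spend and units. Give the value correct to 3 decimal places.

n = 6, Σx = 852.7, Σy = 435.2, Σx² = 123374.73, Σy² = 33862.22, Σxy = 60243.85
nΣxy − ΣxΣy = 361463.1 − 371095.04 = -9631.94
nΣx² − (Σx)² = 740248.38 − 727097.29 = 13151.09; nΣy² − (Σy)² = 203173.32 − 189399.04 = 13774.28
r = -9631.94 / √(13151.09 × 13774.28) = -9631.94 / 13459.0786 ≈ -0.716

-0.716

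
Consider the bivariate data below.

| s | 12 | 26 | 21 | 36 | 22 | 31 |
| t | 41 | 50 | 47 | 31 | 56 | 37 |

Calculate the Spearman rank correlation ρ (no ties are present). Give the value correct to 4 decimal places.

Rank s: 1, 4, 2, 6, 3, 5
Rank t: 3, 5, 4, 1, 6, 2
d = rank(s) − rank(t): -2, -1, -2, 5, -3, 3; Σd² = 52
ρ = 1 − 6Σd² / [n(n²−1)] = 1 − 6×52 / (6×35) = 1 − 312/210 ≈ -0.4857

-0.4857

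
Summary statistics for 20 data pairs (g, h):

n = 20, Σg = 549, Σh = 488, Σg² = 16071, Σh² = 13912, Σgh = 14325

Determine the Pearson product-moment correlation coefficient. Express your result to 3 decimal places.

0.656

r = (nΣgh − ΣgΣh) / √[(nΣg² − (Σg)²)(nΣh² − (Σh)²)]
Numerator: 20×14325 − 549×488 = 18588
Denominator: √[(321420 − 301401)(278240 − 238144)] = √[20019 × 40096] = 28331.6400
r = 18588 / 28331.6400 ≈ 0.656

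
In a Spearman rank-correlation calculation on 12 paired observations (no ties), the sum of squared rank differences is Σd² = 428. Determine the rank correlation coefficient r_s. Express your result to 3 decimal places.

ρ = 1 − 6Σd² / [n(n²−1)] = 1 − 6×428 / (12×143)
  = 1 − 2568/1716 = 1 − 1.4965 ≈ -0.497

-0.497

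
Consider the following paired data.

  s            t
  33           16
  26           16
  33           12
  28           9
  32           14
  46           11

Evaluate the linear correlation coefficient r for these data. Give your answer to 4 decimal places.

-0.2834

n = 6, Σs = 198, Σt = 78, Σs² = 6778, Σt² = 1054, Σst = 2546
nΣst − ΣsΣt = 15276 − 15444 = -168
nΣs² − (Σs)² = 40668 − 39204 = 1464; nΣt² − (Σt)² = 6324 − 6084 = 240
r = -168 / √(1464 × 240) = -168 / 592.7563 ≈ -0.2834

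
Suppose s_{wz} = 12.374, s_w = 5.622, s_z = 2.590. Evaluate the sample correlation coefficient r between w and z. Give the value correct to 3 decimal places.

r = Cov(w,z) / (s_w · s_z) = 12.374 / (5.622 × 2.590)
  = 12.374 / 14.5610 ≈ 0.850

0.850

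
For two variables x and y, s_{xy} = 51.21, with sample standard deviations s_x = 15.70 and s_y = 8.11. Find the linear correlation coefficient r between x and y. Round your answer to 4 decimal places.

r = Cov(x,y) / (s_x · s_y) = 51.21 / (15.70 × 8.11)
  = 51.21 / 127.3270 ≈ 0.4022

0.4022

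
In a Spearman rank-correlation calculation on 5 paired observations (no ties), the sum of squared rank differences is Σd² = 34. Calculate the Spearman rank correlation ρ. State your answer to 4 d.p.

ρ = 1 − 6Σd² / [n(n²−1)] = 1 − 6×34 / (5×24)
  = 1 − 204/120 = 1 − 1.70000 ≈ -0.7000

-0.7000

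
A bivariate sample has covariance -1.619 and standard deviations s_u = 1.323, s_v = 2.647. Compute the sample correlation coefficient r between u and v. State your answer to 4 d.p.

-0.4623

r = Cov(u,v) / (s_u · s_v) = -1.619 / (1.323 × 2.647)
  = -1.619 / 3.5020 ≈ -0.4623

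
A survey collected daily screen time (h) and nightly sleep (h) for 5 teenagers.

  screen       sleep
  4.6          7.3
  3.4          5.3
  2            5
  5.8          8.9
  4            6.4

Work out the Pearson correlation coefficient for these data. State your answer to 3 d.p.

n = 5, Σx = 19.8, Σy = 32.9, Σx² = 86.36, Σy² = 226.55, Σxy = 138.82
nΣxy − ΣxΣy = 694.1 − 651.42 = 42.68
nΣx² − (Σx)² = 431.8 − 392.04 = 39.76; nΣy² − (Σy)² = 1132.75 − 1082.41 = 50.34
r = 42.68 / √(39.76 × 50.34) = 42.68 / 44.7383 ≈ 0.954

0.954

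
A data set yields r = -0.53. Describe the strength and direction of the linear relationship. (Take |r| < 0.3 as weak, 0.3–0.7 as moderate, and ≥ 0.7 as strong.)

moderate negative

r = -0.53 < 0 so the relationship is negative.
|r| = 0.53, which falls in the moderate range.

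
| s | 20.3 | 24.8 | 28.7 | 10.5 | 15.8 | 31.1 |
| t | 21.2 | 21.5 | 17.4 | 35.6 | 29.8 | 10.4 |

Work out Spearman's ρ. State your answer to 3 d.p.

Rank s: 3, 4, 5, 1, 2, 6
Rank t: 3, 4, 2, 6, 5, 1
d = rank(s) − rank(t): 0, 0, 3, -5, -3, 5; Σd² = 68
ρ = 1 − 6Σd² / [n(n²−1)] = 1 − 6×68 / (6×35) = 1 − 408/210 ≈ -0.943

-0.943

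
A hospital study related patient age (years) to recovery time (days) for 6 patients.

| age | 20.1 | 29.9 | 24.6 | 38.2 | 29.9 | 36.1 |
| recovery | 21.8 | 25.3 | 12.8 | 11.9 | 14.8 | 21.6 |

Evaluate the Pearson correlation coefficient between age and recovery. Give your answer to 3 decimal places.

n = 6, Σx = 178.8, Σy = 108.2, Σx² = 5559.64, Σy² = 2106.38, Σxy = 3186.39
nΣxy − ΣxΣy = 19118.34 − 19346.16 = -227.82
nΣx² − (Σx)² = 33357.84 − 31969.44 = 1388.4; nΣy² − (Σy)² = 12638.28 − 11707.24 = 931.04
r = -227.82 / √(1388.4 × 931.04) = -227.82 / 1136.9503 ≈ -0.200

-0.200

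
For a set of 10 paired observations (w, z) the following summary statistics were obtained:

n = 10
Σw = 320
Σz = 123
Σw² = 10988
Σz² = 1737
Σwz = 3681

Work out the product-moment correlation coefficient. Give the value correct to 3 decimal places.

-0.623

r = (nΣwz − ΣwΣz) / √[(nΣw² − (Σw)²)(nΣz² − (Σz)²)]
Numerator: 10×3681 − 320×123 = -2550
Denominator: √[(109880 − 102400)(17370 − 15129)] = √[7480 × 2241] = 4094.2252
r = -2550 / 4094.2252 ≈ -0.623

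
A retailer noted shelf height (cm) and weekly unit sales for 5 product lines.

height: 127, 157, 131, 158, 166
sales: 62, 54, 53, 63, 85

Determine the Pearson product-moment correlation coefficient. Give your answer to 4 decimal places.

n = 5, Σx = 739, Σy = 317, Σx² = 110459, Σy² = 20763, Σxy = 47359
nΣxy − ΣxΣy = 236795 − 234263 = 2532
nΣx² − (Σx)² = 552295 − 546121 = 6174; nΣy² − (Σy)² = 103815 − 100489 = 3326
r = 2532 / √(6174 × 3326) = 2532 / 4531.5256 ≈ 0.5588

0.5588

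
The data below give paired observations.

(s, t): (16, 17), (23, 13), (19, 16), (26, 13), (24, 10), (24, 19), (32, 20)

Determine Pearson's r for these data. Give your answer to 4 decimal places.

n = 7, Σs = 164, Σt = 108, Σs² = 3998, Σt² = 1744, Σst = 2549
nΣst − ΣsΣt = 17843 − 17712 = 131
nΣs² − (Σs)² = 27986 − 26896 = 1090; nΣt² − (Σt)² = 12208 − 11664 = 544
r = 131 / √(1090 × 544) = 131 / 770.0390 ≈ 0.1701

0.1701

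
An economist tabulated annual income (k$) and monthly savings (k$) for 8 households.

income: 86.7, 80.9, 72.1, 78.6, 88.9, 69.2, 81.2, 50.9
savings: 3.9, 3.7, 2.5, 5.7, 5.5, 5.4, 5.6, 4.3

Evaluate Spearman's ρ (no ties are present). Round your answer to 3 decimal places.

Rank income: 7, 5, 3, 4, 8, 2, 6, 1
Rank savings: 3, 2, 1, 8, 6, 5, 7, 4
d = rank(income) − rank(savings): 4, 3, 2, -4, 2, -3, -1, -3; Σd² = 68
ρ = 1 − 6Σd² / [n(n²−1)] = 1 − 6×68 / (8×63) = 1 − 408/504 ≈ 0.190

0.190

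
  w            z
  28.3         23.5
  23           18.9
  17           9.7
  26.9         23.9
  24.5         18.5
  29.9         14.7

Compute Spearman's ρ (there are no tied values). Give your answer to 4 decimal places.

0.3143

Rank w: 5, 2, 1, 4, 3, 6
Rank z: 5, 4, 1, 6, 3, 2
d = rank(w) − rank(z): 0, -2, 0, -2, 0, 4; Σd² = 24
ρ = 1 − 6Σd² / [n(n²−1)] = 1 − 6×24 / (6×35) = 1 − 144/210 ≈ 0.3143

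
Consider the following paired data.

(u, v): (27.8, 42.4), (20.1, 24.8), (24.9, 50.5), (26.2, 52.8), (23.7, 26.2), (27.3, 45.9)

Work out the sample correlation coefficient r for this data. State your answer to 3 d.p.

0.738

n = 6, Σu = 150, Σv = 242.6, Σu² = 3790.28, Σv² = 10544.14, Σuv = 6192.02
nΣuv − ΣuΣv = 37152.12 − 36390 = 762.12
nΣu² − (Σu)² = 22741.68 − 22500 = 241.68; nΣv² − (Σv)² = 63264.84 − 58854.76 = 4410.08
r = 762.12 / √(241.68 × 4410.08) = 762.12 / 1032.3895 ≈ 0.738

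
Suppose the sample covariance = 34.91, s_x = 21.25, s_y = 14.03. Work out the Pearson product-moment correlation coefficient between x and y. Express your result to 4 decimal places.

0.1171

r = Cov(x,y) / (s_x · s_y) = 34.91 / (21.25 × 14.03)
  = 34.91 / 298.1375 ≈ 0.1171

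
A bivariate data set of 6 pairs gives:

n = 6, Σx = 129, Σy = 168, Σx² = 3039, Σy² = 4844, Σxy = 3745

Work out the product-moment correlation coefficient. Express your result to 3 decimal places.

0.690

r = (nΣxy − ΣxΣy) / √[(nΣx² − (Σx)²)(nΣy² − (Σy)²)]
Numerator: 6×3745 − 129×168 = 798
Denominator: √[(18234 − 16641)(29064 − 28224)] = √[1593 × 840] = 1156.7714
r = 798 / 1156.7714 ≈ 0.690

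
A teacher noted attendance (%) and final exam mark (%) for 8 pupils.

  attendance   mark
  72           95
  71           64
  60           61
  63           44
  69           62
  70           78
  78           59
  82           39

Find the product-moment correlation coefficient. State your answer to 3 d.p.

-0.112

n = 8, Σx = 565, Σy = 502, Σx² = 40263, Σy² = 33708, Σxy = 35354
nΣxy − ΣxΣy = 282832 − 283630 = -798
nΣx² − (Σx)² = 322104 − 319225 = 2879; nΣy² − (Σy)² = 269664 − 252004 = 17660
r = -798 / √(2879 × 17660) = -798 / 7130.4376 ≈ -0.112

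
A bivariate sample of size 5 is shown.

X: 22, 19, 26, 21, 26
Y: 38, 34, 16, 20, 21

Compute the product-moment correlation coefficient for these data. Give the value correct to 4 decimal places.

n = 5, ΣX = 114, ΣY = 129, ΣX² = 2638, ΣY² = 3697, ΣXY = 2864
nΣXY − ΣXΣY = 14320 − 14706 = -386
nΣX² − (ΣX)² = 13190 − 12996 = 194; nΣY² − (ΣY)² = 18485 − 16641 = 1844
r = -386 / √(194 × 1844) = -386 / 598.1104 ≈ -0.6454

-0.6454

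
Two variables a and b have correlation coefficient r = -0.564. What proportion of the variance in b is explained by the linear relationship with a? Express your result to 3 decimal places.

0.318

r² = (-0.564)² = 0.318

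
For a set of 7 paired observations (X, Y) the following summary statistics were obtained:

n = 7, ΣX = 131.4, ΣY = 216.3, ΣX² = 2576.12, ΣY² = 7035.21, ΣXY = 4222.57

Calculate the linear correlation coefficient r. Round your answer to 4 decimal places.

r = (nΣXY − ΣXΣY) / √[(nΣX² − (ΣX)²)(nΣY² − (ΣY)²)]
Numerator: 7×4222.57 − 131.4×216.3 = 1136.17
Denominator: √[(18032.84 − 17265.96)(49246.47 − 46785.69)] = √[766.88 × 2460.78] = 1373.7259
r = 1136.17 / 1373.7259 ≈ 0.8271

0.8271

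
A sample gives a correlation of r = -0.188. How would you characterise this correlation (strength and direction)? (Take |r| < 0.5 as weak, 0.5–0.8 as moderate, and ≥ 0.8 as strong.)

r = -0.188 < 0 so the relationship is negative.
|r| = 0.188, which falls in the weak range.

weak negative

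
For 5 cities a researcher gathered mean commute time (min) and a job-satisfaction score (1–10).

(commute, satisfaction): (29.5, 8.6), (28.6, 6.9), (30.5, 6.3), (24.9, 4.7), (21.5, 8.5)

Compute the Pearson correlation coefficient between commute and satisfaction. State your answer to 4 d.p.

-0.0835

n = 5, Σx = 135, Σy = 35, Σx² = 3700.72, Σy² = 255.6, Σxy = 942.97
nΣxy − ΣxΣy = 4714.85 − 4725 = -10.15
nΣx² − (Σx)² = 18503.6 − 18225 = 278.6; nΣy² − (Σy)² = 1278 − 1225 = 53
r = -10.15 / √(278.6 × 53) = -10.15 / 121.5146 ≈ -0.0835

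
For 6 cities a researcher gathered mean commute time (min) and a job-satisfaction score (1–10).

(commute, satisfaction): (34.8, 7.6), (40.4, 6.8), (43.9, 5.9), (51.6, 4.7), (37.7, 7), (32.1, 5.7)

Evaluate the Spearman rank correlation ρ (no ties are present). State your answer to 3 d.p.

-0.429

Rank commute: 2, 4, 5, 6, 3, 1
Rank satisfaction: 6, 4, 3, 1, 5, 2
d = rank(commute) − rank(satisfaction): -4, 0, 2, 5, -2, -1; Σd² = 50
ρ = 1 − 6Σd² / [n(n²−1)] = 1 − 6×50 / (6×35) = 1 − 300/210 ≈ -0.429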